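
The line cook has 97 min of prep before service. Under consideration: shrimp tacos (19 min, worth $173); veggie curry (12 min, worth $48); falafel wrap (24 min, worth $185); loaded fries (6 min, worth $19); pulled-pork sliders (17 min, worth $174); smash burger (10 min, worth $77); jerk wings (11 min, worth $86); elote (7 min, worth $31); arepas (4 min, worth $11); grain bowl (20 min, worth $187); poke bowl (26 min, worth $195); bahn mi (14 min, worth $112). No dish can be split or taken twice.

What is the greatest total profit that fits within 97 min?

841

Density check — pulled-pork sliders 10.24, grain bowl 9.35, shrimp tacos 9.11 are the best per min.
Greedy by ratio would take shrimp tacos + loaded fries + pulled-pork sliders + smash burger + jerk wings + grain bowl + bahn mi: 97 min used, total 828.
Replace loaded fries and smash burger and jerk wings with poke bowl: the trade gains 13 net, giving 841 at 96 min.
An exhaustive check of the 4096 subsets confirms 841.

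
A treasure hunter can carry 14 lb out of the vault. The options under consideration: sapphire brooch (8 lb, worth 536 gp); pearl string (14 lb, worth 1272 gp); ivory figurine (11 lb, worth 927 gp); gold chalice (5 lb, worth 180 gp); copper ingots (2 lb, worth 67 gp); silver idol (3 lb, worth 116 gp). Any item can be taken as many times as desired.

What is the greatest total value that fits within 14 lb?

1272

Density check — pearl string 90.86, ivory figurine 84.27, sapphire brooch 67.00, silver idol 38.67 are the best per lb.
Taking pearl string: 14 lb used, 1272 in value.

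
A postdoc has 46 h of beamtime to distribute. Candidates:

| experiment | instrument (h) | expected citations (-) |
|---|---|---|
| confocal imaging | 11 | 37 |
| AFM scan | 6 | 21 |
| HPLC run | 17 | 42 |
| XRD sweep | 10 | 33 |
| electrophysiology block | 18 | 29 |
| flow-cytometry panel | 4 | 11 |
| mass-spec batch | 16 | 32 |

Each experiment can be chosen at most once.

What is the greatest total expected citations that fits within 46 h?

A density-first pass picks confocal imaging + AFM scan + XRD sweep + flow-cytometry panel — 102 at 31 h.
Dropping flow-cytometry panel frees 4 h; slotting in HPLC run (17 h) lifts the total to 133 at 44 h.
No other feasible combination exceeds 133.

133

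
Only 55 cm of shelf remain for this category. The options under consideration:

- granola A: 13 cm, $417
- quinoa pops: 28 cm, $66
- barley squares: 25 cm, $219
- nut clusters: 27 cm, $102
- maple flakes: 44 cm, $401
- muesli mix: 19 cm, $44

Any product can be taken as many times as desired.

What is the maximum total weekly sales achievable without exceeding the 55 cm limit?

Ranking by ratio (weekly sales/cm): granola A 32.08, maple flakes 9.11, barley squares 8.76, nut clusters 3.78.
Best packing: 4×granola A — 52 cm, 1668 total.

1668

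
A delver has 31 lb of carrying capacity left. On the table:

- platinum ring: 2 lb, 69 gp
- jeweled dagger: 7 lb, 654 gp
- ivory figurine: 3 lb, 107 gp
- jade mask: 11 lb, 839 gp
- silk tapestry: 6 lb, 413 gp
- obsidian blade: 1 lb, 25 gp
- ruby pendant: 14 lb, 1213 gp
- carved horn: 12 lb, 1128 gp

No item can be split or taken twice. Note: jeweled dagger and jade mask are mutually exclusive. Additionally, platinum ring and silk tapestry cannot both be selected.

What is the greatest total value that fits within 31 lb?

2517

Best packing: platinum ring + ivory figurine + ruby pendant + carved horn — 31 lb, 2517 total.
An exhaustive check of the 256 subsets confirms 2517.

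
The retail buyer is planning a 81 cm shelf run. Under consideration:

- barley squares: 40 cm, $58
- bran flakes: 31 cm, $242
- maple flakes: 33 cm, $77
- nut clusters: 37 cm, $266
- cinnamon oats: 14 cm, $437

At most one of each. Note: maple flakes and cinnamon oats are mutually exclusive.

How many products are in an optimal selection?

2

Best achievable weekly sales is 703.
One optimal bundle: nut clusters + cinnamon oats (51 cm).
Any selection reaching 703 contains exactly 2 products.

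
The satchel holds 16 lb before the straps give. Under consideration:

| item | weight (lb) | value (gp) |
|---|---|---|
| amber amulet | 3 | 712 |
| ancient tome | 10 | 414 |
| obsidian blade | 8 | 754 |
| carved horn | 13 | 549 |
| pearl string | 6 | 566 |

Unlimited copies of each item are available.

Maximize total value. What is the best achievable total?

3560

Best packing: 5×amber amulet — 15 lb, 3560 total.
No other feasible combination exceeds 3560.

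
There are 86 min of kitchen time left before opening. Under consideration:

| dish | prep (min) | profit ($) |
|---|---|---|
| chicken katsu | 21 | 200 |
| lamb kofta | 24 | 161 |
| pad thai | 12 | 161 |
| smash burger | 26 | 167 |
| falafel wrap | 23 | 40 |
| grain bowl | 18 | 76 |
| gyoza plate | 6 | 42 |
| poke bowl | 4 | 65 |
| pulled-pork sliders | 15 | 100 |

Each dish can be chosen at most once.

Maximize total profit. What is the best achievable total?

735

By profit per min: poke bowl 16.25, pad thai 13.42, chicken katsu 9.52 lead.
Filling by ratio: chicken katsu + lamb kofta + pad thai + gyoza plate + poke bowl + pulled-pork sliders for 729, with 4 min left unused.
Dropping lamb kofta frees 24 min; slotting in smash burger (26 min) lifts the total to 735 at 84 min.
Next best is chicken katsu + lamb kofta + pad thai + gyoza plate + poke bowl + pulled-pork sliders at 729 (82 min) — short by 6.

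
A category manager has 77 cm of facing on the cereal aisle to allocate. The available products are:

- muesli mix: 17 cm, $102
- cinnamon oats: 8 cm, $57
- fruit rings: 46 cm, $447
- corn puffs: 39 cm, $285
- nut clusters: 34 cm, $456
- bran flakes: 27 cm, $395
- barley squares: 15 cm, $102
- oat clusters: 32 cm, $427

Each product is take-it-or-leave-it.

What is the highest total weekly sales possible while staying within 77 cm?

953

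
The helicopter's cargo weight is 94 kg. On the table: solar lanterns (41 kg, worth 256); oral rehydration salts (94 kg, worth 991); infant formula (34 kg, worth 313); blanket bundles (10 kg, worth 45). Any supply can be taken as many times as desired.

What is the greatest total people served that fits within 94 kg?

991

Density check — oral rehydration salts 10.54, infant formula 9.21, solar lanterns 6.24, blanket bundles 4.50 are the best per kg.
Best packing: oral rehydration salts — 94 kg, 991 total.
Nothing else within 94 kg beats 991.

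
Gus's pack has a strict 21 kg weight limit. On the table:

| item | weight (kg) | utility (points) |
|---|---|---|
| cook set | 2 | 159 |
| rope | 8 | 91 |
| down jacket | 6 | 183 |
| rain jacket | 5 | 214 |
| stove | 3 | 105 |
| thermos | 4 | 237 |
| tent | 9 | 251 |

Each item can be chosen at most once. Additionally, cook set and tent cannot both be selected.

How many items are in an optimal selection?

5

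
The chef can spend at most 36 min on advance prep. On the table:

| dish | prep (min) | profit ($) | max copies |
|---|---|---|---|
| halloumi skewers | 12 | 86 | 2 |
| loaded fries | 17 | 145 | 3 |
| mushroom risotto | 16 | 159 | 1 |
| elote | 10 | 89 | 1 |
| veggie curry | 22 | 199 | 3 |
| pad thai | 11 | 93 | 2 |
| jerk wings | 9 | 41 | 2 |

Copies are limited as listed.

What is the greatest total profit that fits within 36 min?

304

Filling by ratio: mushroom risotto + elote + jerk wings for 289, with 1 min left unused.
Replace elote and jerk wings with loaded fries: the trade gains 15 net, giving 304 at 33 min.
No other feasible combination exceeds 304.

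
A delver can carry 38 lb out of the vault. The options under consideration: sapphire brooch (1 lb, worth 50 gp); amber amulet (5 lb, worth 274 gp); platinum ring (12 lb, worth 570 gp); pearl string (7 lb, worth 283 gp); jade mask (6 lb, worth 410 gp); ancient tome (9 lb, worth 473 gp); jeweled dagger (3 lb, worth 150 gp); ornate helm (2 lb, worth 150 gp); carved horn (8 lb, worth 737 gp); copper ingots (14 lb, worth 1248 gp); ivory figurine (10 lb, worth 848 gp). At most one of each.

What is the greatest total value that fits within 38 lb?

Greedy by ratio would take sapphire brooch + jeweled dagger + ornate helm + carved horn + copper ingots + ivory figurine: 38 lb used, total 3183.
The 6 lb tied up in sapphire brooch and jeweled dagger and ornate helm is better spent on jade mask — total rises to 3243 (38 lb).
That's the maximum — no swap from here does better than 3243.

3243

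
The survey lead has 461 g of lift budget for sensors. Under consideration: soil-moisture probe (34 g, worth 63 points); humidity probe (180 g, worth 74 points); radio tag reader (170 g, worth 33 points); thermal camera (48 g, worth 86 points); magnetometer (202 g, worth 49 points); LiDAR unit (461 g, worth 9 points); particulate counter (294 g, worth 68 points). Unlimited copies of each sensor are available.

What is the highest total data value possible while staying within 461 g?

The ratio heuristic lands on 13×soil-moisture probe (819) but leaves 19 g idle.
Dropping soil-moisture probe frees 34 g; slotting in thermal camera (48 g) lifts the total to 842 at 456 g.
That's the maximum — no swap from here does better than 842.

842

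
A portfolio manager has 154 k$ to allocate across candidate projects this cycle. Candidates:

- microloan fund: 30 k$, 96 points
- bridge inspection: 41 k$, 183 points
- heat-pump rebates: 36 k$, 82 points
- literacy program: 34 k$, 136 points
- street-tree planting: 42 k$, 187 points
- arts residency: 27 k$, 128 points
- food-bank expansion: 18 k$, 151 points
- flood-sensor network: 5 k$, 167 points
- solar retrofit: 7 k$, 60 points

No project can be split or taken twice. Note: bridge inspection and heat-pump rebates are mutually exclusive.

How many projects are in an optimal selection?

6

Best achievable projected impact is 884.
For example bridge inspection + literacy program + street-tree planting + food-bank expansion + flood-sensor network + solar retrofit achieves it, using 147 k$.
All optima have 6 projects.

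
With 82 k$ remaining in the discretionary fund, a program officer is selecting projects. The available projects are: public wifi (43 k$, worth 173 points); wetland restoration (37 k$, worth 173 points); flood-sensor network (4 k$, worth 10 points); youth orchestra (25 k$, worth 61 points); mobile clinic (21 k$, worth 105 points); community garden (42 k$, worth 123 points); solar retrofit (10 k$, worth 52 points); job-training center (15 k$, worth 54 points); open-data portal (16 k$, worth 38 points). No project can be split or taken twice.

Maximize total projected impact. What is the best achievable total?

Greedy by ratio would take wetland restoration + flood-sensor network + mobile clinic + solar retrofit: 72 k$ used, total 340.
Dropping flood-sensor network and mobile clinic and solar retrofit frees 35 k$; slotting in public wifi (43 k$) lifts the total to 346 at 80 k$.
The closest alternative, wetland restoration + flood-sensor network + mobile clinic + job-training center, reaches only 342.

346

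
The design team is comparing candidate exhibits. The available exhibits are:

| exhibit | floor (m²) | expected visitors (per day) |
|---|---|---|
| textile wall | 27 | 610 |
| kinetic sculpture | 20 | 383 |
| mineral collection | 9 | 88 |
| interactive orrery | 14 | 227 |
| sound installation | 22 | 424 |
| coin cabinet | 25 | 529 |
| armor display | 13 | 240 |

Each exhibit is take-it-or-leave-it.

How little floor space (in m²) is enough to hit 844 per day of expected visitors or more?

Need the lightest bundle worth ≥ 844.
Taking textile wall + armor display gives 850 (≥ 844) for 40 m².
Below 40 m² the best achievable stays under 844.

40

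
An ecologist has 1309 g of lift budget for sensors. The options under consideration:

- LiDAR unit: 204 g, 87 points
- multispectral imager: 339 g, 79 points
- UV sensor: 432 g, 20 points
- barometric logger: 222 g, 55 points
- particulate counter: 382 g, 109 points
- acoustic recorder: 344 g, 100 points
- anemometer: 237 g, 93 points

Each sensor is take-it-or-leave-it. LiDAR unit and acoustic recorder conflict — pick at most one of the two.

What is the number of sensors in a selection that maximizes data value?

The maximum data value within 1309 g is 381.
One optimal bundle: multispectral imager + particulate counter + acoustic recorder + anemometer (1302 g).
All optima have 4 sensors.

4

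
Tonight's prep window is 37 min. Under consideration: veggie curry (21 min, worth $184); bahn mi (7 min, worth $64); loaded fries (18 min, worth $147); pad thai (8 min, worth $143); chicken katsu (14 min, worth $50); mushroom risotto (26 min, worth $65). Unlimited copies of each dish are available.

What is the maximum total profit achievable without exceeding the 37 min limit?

By profit per min: pad thai 17.88, bahn mi 9.14, veggie curry 8.76, loaded fries 8.17 lead.
4×pad thai uses 32 of the 37 min and totals 572.
Nothing else within 37 min beats 572.

572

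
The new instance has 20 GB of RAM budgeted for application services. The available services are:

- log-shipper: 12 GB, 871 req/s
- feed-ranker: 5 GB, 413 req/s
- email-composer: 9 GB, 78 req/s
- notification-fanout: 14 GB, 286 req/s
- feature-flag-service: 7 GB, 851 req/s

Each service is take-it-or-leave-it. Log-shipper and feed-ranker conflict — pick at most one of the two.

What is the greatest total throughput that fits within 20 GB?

Density check — feature-flag-service 121.57, feed-ranker 82.60, log-shipper 72.58, notification-fanout 20.43 are the best per GB.
The ratio heuristic lands on feed-ranker + feature-flag-service (1264) but leaves 8 GB idle.
Replace feed-ranker with log-shipper: the trade gains 458 net, giving 1722 at 19 GB.
The closest alternative, feed-ranker + feature-flag-service, reaches only 1264.

1722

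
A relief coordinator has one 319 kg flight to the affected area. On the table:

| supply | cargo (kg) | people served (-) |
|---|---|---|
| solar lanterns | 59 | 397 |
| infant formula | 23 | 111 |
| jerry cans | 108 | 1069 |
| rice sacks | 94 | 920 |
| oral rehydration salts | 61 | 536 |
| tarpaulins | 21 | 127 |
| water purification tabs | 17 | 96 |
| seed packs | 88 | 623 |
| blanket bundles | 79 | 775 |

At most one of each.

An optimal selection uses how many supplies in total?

Best achievable people served is 2987.
jerry cans + rice sacks + tarpaulins + water purification tabs + blanket bundles hits 2987 at 319 kg.
Every optimal selection uses 5 supplies.

5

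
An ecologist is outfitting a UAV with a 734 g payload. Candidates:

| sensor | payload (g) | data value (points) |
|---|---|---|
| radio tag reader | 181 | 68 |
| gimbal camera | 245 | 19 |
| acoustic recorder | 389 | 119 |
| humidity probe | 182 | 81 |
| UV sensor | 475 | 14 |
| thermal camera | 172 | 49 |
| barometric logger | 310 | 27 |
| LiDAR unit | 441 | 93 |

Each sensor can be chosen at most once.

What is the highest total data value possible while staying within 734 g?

200

Greedy by ratio would take radio tag reader + humidity probe + thermal camera: 535 g used, total 198.
Replace radio tag reader and thermal camera with acoustic recorder: the trade gains 2 net, giving 200 at 571 g.
Next best is radio tag reader + humidity probe + thermal camera at 198 (535 g) — short by 2.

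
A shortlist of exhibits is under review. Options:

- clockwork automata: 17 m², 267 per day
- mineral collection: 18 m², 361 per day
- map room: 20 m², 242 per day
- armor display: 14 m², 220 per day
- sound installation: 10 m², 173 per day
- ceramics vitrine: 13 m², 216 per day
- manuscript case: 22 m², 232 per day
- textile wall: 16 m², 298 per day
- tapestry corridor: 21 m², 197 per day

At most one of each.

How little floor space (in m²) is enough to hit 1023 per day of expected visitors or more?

Need the lightest bundle worth ≥ 1023.
mineral collection + sound installation + ceramics vitrine + textile wall: 1048 expected visitors at 57 m².
Any bundle with less than 57 m² falls short of 1023.

57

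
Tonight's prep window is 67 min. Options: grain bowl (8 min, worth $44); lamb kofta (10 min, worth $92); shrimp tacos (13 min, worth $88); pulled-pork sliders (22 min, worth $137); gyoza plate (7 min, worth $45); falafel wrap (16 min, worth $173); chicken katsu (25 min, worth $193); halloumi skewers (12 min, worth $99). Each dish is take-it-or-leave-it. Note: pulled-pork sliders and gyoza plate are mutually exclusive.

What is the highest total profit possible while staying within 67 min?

Lamb kofta + falafel wrap + chicken katsu + halloumi skewers uses 63 of the 67 min and totals 557.
An exhaustive check of the 256 subsets confirms 557.

557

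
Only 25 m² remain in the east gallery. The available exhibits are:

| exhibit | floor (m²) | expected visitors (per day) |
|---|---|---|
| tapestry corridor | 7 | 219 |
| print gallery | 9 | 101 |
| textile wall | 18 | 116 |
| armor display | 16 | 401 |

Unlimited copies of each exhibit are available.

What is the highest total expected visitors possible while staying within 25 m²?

Ranking by ratio (expected visitors/m²): tapestry corridor 31.29, armor display 25.06, print gallery 11.22.
Best packing: 3×tapestry corridor — 21 m², 657 total.
That's the maximum — no swap from here does better than 657.

657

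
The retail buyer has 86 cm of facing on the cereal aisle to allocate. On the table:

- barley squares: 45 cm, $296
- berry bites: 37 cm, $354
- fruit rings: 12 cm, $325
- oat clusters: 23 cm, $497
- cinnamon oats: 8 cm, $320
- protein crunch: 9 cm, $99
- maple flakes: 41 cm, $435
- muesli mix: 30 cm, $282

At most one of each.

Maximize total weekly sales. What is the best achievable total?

1577

Greedy by ratio would take fruit rings + oat clusters + cinnamon oats + protein crunch + muesli mix: 82 cm used, total 1523.
Dropping protein crunch and muesli mix frees 39 cm; slotting in maple flakes (41 cm) lifts the total to 1577 at 84 cm.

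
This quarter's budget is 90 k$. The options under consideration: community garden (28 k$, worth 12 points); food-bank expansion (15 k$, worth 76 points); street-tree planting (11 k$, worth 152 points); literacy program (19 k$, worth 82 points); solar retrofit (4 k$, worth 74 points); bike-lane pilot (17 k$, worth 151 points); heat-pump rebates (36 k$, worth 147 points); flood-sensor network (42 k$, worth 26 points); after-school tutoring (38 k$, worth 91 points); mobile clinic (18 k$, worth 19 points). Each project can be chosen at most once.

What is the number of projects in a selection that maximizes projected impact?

5

Best achievable projected impact is 606.
street-tree planting + literacy program + solar retrofit + bike-lane pilot + heat-pump rebates hits 606 at 87 k$.
All optima have 5 projects.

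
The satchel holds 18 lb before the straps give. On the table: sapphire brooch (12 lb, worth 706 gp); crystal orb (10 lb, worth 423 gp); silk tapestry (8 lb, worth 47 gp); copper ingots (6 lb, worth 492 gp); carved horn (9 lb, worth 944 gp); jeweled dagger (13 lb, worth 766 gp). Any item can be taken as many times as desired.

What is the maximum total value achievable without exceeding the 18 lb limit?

1888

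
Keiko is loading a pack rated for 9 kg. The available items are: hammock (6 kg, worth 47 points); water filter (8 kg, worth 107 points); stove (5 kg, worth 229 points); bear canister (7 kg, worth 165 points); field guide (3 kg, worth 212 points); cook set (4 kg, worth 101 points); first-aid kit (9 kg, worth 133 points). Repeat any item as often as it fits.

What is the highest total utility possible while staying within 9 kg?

636

Taking 3×field guide: 9 kg used, 636 in utility.
No other feasible combination exceeds 636.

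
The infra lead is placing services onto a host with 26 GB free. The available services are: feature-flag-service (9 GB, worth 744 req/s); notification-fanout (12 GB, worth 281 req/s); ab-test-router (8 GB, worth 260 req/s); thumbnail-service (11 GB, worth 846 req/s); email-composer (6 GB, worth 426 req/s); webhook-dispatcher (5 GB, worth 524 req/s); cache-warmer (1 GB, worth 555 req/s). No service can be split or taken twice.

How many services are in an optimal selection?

4

Optimal total is 2669.
One optimal bundle: feature-flag-service + thumbnail-service + webhook-dispatcher + cache-warmer (26 GB).
Every optimal selection uses 4 services.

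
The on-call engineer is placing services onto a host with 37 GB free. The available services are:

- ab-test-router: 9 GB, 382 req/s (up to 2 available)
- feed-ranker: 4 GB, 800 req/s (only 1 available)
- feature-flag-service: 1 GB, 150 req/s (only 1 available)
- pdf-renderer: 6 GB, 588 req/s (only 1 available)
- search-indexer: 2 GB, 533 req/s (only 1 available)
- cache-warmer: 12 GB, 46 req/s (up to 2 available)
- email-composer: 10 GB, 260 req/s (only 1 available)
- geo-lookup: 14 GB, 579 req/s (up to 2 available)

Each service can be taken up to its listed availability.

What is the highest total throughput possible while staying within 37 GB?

A density-first pass picks 2×ab-test-router + feed-ranker + feature-flag-service + pdf-renderer + search-indexer — 2835 at 31 GB.
Replace ab-test-router with geo-lookup: the trade gains 197 net, giving 3032 at 36 GB.

3032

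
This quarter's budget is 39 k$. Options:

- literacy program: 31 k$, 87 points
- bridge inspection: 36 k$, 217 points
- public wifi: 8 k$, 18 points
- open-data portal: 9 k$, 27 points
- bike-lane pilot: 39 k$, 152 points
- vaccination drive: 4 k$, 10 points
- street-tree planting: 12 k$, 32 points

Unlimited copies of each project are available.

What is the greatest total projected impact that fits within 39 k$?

217

Density check — bridge inspection 6.03, bike-lane pilot 3.90, open-data portal 3.00, literacy program 2.81 are the best per k$.
The ratio ordering already packs tightly: bridge inspection, 36 k$, 217.
Nothing else within 39 k$ beats 217.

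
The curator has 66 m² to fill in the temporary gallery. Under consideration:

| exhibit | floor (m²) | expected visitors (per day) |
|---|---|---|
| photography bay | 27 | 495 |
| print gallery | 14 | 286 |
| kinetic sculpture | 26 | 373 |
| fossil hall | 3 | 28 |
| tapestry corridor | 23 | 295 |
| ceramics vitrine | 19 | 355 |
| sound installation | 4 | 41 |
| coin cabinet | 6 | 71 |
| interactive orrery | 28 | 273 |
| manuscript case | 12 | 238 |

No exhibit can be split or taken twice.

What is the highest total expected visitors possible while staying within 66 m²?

1207

Filling by ratio: print gallery + fossil hall + ceramics vitrine + sound installation + coin cabinet + manuscript case for 1019, with 8 m² left unused.
Replace fossil hall and sound installation and manuscript case with photography bay: the trade gains 188 net, giving 1207 at 66 m².
The closest alternative, photography bay + print gallery + ceramics vitrine + sound installation, reaches only 1177.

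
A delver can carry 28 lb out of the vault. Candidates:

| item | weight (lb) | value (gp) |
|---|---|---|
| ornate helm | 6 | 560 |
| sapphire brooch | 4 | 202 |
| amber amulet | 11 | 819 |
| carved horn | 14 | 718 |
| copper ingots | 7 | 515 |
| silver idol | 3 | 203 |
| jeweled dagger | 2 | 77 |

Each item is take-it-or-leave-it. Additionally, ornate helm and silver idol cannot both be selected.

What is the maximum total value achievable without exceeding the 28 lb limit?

Taking ornate helm + sapphire brooch + amber amulet + copper ingots: 28 lb used, 2096 in value.

2096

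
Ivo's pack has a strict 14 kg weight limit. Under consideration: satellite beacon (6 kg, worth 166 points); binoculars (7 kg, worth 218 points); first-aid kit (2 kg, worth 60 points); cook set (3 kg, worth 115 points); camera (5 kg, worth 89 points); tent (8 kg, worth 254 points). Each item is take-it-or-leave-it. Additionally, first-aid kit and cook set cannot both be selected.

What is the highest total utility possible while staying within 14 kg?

420

Ranking by ratio (utility/kg): cook set 38.33, tent 31.75, binoculars 31.14.
Satellite beacon + tent uses 14 of the 14 kg and totals 420.
That's the maximum — no feasible swap from here does better than 420.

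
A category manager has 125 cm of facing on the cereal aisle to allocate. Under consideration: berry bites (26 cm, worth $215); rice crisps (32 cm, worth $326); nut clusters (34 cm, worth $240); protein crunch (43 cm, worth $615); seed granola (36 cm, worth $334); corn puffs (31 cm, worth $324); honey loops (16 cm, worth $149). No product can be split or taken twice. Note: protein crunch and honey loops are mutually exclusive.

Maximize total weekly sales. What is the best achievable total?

1275

Rice crisps + protein crunch + seed granola uses 111 of the 125 cm and totals 1275.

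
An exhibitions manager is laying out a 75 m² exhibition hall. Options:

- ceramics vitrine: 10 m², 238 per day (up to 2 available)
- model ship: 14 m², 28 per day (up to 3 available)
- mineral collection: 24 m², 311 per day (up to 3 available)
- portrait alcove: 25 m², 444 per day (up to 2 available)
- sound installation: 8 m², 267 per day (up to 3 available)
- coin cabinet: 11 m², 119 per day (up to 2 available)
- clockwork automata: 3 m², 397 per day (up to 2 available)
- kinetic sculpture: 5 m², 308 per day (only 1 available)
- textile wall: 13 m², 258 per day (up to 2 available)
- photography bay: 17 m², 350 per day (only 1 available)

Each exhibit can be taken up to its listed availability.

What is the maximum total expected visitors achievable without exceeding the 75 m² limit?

2749

Filling by ratio: 2×ceramics vitrine + 3×sound installation + 2×clockwork automata + kinetic sculpture + photography bay for 2729, with 3 m² left unused.
Dropping ceramics vitrine frees 10 m²; slotting in textile wall (13 m²) lifts the total to 2749 at 75 m².
Every other selection either busts 75 m² or exceeds an availability limit or fails to beat 2749.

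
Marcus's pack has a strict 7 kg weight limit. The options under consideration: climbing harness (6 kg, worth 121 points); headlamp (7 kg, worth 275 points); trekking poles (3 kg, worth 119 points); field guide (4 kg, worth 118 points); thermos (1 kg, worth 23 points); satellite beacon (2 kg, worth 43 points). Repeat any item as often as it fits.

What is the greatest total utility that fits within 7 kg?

275

Greedy by ratio would take 2×trekking poles + thermos: 7 kg used, total 261.
Replace 2×trekking poles and thermos with headlamp: the trade gains 14 net, giving 275 at 7 kg.
Every other selection either busts 7 kg or fails to beat 275.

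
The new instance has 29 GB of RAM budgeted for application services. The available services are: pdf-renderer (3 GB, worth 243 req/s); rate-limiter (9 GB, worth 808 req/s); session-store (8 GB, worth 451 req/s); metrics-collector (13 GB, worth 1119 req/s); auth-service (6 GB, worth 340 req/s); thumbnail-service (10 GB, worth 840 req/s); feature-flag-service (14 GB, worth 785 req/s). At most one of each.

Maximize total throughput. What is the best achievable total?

2299

Density check — rate-limiter 89.78, metrics-collector 86.08, thumbnail-service 84.00 are the best per GB.
A density-first pass picks pdf-renderer + rate-limiter + metrics-collector — 2170 at 25 GB.
Dropping pdf-renderer and rate-limiter frees 12 GB; slotting in auth-service + thumbnail-service (16 GB) lifts the total to 2299 at 29 GB.
The closest alternative, rate-limiter + metrics-collector + auth-service, reaches only 2267.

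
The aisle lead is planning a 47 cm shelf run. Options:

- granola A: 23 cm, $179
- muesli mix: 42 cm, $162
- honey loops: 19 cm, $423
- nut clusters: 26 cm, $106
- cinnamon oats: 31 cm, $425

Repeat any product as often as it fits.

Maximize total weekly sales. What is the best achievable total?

The ratio ordering already packs tightly: 2×honey loops, 38 cm, 846.
The spare 9 cm is too small for any remaining product, and no exchange beats 846.

846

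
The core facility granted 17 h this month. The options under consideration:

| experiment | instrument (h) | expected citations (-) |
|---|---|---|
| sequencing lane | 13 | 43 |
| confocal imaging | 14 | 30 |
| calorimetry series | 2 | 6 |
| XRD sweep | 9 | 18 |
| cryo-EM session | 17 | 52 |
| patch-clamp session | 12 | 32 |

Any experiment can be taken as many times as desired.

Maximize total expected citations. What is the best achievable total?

55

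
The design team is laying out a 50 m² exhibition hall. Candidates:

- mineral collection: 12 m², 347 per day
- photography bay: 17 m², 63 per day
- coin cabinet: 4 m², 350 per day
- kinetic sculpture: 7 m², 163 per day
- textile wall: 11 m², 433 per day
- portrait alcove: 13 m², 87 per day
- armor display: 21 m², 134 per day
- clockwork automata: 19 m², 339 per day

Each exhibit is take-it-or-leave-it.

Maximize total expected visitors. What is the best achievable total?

By expected visitors per m²: coin cabinet 87.50, textile wall 39.36, mineral collection 28.92, kinetic sculpture 23.29 lead.
Greedy by ratio would take mineral collection + coin cabinet + kinetic sculpture + textile wall + portrait alcove: 47 m² used, total 1380.
The 20 m² tied up in kinetic sculpture and portrait alcove is better spent on clockwork automata — total rises to 1469 (46 m²).
Every other selection either busts 50 m² or fails to beat 1469.

1469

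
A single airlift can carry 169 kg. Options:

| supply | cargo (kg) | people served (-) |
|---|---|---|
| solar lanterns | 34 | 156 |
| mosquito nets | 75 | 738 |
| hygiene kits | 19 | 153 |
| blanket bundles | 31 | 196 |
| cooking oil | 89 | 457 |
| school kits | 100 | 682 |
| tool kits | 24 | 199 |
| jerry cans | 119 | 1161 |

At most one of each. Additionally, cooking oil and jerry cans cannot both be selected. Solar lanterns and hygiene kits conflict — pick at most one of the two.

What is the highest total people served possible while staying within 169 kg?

1513

Ranking by ratio (people served/kg): mosquito nets 9.84, jerry cans 9.76, tool kits 8.29, hygiene kits 8.05.
Greedy by ratio would take mosquito nets + hygiene kits + blanket bundles + tool kits: 149 kg used, total 1286.
The 106 kg tied up in mosquito nets and blanket bundles is better spent on jerry cans — total rises to 1513 (162 kg).
The closest alternative, hygiene kits + blanket bundles + jerry cans, reaches only 1510.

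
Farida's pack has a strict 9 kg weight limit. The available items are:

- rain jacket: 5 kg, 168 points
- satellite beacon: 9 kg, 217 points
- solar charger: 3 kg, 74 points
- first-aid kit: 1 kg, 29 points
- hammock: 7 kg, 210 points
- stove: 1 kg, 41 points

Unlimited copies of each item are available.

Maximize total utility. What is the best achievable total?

369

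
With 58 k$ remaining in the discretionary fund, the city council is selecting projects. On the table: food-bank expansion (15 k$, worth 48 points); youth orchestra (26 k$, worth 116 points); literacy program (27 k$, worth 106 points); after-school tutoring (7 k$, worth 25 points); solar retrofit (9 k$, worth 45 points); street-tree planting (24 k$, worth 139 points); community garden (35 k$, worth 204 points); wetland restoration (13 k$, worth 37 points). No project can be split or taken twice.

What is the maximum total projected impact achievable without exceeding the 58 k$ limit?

286

The ratio heuristic lands on after-school tutoring + solar retrofit + community garden (274) but leaves 7 k$ idle.
The 7 k$ tied up in after-school tutoring is better spent on wetland restoration — total rises to 286 (57 k$).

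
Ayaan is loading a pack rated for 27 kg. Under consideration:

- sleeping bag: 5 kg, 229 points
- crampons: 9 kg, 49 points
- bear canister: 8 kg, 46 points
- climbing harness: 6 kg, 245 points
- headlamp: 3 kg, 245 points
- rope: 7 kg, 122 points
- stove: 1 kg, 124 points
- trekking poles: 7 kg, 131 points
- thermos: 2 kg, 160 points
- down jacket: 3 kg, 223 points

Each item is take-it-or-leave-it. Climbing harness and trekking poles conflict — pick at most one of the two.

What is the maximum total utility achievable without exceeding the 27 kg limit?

Sleeping bag + climbing harness + headlamp + rope + stove + thermos + down jacket uses 27 of the 27 kg and totals 1348.
Next best is sleeping bag + climbing harness + headlamp + stove + thermos + down jacket at 1226 (20 kg) — short by 122.

1348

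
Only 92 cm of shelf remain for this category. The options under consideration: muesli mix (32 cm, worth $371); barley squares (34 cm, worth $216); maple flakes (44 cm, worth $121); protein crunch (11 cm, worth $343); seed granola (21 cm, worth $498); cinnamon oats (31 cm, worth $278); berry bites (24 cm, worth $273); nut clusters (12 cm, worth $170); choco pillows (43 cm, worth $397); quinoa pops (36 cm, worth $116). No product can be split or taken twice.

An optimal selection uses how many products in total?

4

Optimal total is 1485.
One optimal bundle: muesli mix + protein crunch + seed granola + berry bites (88 cm).
All optima have 4 products.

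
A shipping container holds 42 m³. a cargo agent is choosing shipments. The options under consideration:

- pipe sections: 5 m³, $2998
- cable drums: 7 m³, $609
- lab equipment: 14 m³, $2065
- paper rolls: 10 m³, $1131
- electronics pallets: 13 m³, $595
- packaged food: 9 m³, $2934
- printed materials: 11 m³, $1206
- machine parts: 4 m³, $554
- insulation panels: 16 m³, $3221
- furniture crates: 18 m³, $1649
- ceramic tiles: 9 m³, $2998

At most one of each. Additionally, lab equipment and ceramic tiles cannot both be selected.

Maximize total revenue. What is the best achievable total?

12151

Taking pipe sections + packaged food + insulation panels + ceramic tiles: 39 m³ used, 12151 in revenue.
Runner-up pipe sections + cable drums + packaged food + printed materials + ceramic tiles tops out at 10745.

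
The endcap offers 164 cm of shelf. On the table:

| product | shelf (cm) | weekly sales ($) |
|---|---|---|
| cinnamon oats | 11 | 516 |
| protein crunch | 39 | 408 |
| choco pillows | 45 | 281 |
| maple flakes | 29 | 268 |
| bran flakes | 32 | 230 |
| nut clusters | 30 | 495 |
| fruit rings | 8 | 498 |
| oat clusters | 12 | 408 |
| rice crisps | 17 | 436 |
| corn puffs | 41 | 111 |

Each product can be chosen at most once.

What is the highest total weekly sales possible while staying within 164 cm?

Density check — fruit rings 62.25, cinnamon oats 46.91, oat clusters 34.00 are the best per cm.
The ratio heuristic lands on cinnamon oats + protein crunch + maple flakes + nut clusters + fruit rings + oat clusters + rice crisps (3029) but leaves 18 cm idle.
Dropping maple flakes frees 29 cm; slotting in choco pillows (45 cm) lifts the total to 3042 at 162 cm.
The closest alternative, cinnamon oats + protein crunch + maple flakes + nut clusters + fruit rings + oat clusters + rice crisps, reaches only 3029.

3042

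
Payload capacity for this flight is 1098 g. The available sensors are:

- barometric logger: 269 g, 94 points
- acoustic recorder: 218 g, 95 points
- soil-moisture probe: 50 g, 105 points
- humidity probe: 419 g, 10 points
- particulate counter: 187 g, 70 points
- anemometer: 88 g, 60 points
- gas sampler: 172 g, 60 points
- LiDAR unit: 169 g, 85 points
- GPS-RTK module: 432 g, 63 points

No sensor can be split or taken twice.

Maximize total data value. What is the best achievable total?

509

The ratio ordering already packs tightly: barometric logger + acoustic recorder + soil-moisture probe + particulate counter + anemometer + LiDAR unit, 981 g, 509.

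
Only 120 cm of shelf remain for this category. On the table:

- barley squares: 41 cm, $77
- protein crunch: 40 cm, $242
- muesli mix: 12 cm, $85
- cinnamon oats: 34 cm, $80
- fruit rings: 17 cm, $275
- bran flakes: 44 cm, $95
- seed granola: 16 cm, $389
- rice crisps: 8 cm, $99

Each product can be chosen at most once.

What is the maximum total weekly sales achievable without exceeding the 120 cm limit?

1090

Density check — seed granola 24.31, fruit rings 16.18, rice crisps 12.38 are the best per cm.
The ratio ordering already packs tightly: protein crunch + muesli mix + fruit rings + seed granola + rice crisps, 93 cm, 1090.
Runner-up protein crunch + cinnamon oats + fruit rings + seed granola + rice crisps tops out at 1085.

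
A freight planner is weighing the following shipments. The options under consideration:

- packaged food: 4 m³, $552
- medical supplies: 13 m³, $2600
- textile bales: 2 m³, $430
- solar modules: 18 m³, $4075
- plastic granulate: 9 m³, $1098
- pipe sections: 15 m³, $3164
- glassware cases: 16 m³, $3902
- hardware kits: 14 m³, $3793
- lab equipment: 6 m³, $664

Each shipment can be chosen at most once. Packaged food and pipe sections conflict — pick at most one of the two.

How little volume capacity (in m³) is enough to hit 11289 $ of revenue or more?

47

Minimise m³ subject to total revenue ≥ 11289.
textile bales + pipe sections + glassware cases + hardware kits: 11289 revenue at 47 m³.
Any bundle with less than 47 m³ falls short of 11289.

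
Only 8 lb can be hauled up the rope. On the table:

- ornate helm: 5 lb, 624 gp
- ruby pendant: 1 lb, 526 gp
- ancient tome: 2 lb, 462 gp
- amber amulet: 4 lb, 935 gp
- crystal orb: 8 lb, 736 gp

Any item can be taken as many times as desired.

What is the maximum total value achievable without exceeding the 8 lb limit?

4208

The ratio ordering already packs tightly: 8×ruby pendant, 8 lb, 4208.
That's the maximum — no swap from here does better than 4208.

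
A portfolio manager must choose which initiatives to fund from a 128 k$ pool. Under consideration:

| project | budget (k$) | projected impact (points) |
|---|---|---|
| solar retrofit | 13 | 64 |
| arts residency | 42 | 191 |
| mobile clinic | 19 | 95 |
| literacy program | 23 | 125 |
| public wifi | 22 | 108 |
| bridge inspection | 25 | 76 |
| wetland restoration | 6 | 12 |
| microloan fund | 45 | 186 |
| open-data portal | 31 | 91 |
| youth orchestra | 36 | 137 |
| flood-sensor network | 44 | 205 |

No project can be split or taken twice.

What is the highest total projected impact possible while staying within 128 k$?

The ratio heuristic lands on solar retrofit + mobile clinic + literacy program + public wifi + wetland restoration + flood-sensor network (609) but leaves 1 k$ idle.
Dropping solar retrofit and public wifi and wetland restoration frees 41 k$; slotting in arts residency (42 k$) lifts the total to 616 at 128 k$.
Next best is solar retrofit + mobile clinic + literacy program + public wifi + wetland restoration + flood-sensor network at 609 (127 k$) — short by 7.

616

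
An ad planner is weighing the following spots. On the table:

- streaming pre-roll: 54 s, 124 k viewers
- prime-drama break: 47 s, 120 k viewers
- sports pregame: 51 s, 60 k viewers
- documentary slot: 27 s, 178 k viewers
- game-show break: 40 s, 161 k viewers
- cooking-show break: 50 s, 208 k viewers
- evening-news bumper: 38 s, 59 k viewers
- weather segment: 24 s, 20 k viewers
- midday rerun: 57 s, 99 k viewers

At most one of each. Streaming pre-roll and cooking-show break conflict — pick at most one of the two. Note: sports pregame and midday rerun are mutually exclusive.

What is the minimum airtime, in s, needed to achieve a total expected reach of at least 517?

117

Minimise s subject to total expected reach ≥ 517.
documentary slot + game-show break + cooking-show break reaches 547 using 117 s.
Below 117 s the best achievable stays under 517.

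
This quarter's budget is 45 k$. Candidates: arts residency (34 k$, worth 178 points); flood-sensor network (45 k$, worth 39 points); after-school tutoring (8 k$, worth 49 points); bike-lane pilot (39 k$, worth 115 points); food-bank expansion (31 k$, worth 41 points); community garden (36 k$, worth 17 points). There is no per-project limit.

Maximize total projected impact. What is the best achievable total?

245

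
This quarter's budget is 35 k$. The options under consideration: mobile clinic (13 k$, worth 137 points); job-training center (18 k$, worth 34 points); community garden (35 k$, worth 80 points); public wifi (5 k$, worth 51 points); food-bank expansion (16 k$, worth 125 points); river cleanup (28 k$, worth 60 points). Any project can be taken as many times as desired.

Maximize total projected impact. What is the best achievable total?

The ratio heuristic lands on 2×mobile clinic + public wifi (325) but leaves 4 k$ idle.
Replace 2×mobile clinic with 6×public wifi: the trade gains 32 net, giving 357 at 35 k$.
That's the maximum — no swap from here does better than 357.

357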